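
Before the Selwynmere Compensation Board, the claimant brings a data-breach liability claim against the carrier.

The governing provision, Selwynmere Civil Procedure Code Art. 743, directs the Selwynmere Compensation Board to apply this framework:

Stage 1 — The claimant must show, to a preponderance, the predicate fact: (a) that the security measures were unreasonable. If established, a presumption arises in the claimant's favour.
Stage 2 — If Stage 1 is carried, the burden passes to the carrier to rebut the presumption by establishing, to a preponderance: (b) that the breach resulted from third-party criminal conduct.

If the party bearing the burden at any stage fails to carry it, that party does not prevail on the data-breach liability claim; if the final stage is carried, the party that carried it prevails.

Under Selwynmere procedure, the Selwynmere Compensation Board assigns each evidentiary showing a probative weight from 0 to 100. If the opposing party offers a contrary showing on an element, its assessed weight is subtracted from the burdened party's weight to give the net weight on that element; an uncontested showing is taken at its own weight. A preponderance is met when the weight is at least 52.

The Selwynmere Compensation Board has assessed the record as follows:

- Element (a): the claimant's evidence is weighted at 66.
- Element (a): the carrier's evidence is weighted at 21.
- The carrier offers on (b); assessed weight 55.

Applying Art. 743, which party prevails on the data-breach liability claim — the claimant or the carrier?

Stage 1 — burden on claimant; standard: a preponderance (weight is at least 52).
    (a): 66 − 21 = 45 < 52 [not met]
  Stage 1 not carried; the claimant fails its burden.
The analysis ends at Stage 1; the carrier prevails.

carrier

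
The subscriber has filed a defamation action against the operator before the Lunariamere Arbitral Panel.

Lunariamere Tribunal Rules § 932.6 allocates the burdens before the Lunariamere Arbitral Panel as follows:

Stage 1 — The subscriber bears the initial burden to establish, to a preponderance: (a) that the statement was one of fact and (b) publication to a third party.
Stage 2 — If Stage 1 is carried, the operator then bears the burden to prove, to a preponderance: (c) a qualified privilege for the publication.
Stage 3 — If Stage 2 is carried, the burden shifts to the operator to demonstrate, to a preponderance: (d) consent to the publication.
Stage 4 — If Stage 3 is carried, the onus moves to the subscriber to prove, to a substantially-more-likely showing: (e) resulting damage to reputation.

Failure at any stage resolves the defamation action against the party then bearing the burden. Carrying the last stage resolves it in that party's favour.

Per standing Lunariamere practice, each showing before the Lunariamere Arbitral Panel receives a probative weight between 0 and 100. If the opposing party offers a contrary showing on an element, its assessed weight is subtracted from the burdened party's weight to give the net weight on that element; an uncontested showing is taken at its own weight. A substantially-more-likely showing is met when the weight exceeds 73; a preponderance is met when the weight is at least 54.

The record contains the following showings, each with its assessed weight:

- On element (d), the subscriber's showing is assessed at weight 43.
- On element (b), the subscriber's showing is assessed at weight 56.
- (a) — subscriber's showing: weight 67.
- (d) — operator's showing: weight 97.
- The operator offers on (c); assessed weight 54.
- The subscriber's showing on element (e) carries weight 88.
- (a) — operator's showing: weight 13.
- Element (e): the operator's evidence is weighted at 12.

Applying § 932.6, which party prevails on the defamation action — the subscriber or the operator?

Stage 1 — burden on subscriber; standard: a preponderance (weight is at least 54).
    (a): 67 − 13 = 54 ≥ 54 [met]
    (b): 56 ≥ 54 [met]
  All elements met. The burden passes to the operator.
Stage 2 — burden on operator; standard: a preponderance (weight is at least 54).
    (c): 54 ≥ 54 [met]
  Stage 2 carried; the burden remains with the operator.
Stage 3 — burden on operator; standard: a preponderance (weight is at least 54).
    (d): 97 − 43 = 54 ≥ 54 [met]
  Stage 3 is satisfied; the onus moves to the subscriber.
Stage 4 — burden on subscriber; standard: a substantially-more-likely showing (weight exceeds 73).
    (e): 88 − 12 = 76 > 73 [met]
  The subscriber carries the last stage.
With every stage satisfied, the subscriber prevails.

subscriber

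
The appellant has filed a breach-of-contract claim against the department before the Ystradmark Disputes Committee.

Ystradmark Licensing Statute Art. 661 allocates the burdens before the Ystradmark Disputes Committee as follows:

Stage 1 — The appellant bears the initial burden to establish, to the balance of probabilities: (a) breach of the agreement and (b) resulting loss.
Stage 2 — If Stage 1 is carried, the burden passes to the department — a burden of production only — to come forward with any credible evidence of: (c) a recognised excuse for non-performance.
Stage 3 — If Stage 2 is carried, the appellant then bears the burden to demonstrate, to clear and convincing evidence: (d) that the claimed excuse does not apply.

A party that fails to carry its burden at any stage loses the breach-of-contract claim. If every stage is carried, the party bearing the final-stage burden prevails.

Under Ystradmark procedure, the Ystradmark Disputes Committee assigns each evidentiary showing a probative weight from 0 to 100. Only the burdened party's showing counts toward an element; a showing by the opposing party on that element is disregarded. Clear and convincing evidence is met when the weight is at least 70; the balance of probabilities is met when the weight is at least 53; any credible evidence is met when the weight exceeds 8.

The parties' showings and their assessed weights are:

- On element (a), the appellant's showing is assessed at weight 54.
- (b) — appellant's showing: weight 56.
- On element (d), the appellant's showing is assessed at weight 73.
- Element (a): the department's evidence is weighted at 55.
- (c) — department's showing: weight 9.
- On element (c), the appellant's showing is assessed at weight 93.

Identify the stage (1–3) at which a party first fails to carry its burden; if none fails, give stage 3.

stage 3

Stage 1 — burden on appellant; standard: the balance of probabilities (weight is at least 53).
    (a): 54 (department's 55 disregarded) ≥ 53 [met]
    (b): 56 ≥ 53 [met]
  All elements met. The burden passes to the department.
Stage 2 — burden on department; standard: any credible evidence (weight exceeds 8).
    (c): 9 (appellant's 93 disregarded) > 8 [met]
  All elements met. The burden passes to the appellant.
Stage 3 — burden on appellant; standard: clear and convincing evidence (weight is at least 70).
    (d): 73 ≥ 70 [met]
  The appellant carries the last stage.
Every stage carried; the appellant prevails.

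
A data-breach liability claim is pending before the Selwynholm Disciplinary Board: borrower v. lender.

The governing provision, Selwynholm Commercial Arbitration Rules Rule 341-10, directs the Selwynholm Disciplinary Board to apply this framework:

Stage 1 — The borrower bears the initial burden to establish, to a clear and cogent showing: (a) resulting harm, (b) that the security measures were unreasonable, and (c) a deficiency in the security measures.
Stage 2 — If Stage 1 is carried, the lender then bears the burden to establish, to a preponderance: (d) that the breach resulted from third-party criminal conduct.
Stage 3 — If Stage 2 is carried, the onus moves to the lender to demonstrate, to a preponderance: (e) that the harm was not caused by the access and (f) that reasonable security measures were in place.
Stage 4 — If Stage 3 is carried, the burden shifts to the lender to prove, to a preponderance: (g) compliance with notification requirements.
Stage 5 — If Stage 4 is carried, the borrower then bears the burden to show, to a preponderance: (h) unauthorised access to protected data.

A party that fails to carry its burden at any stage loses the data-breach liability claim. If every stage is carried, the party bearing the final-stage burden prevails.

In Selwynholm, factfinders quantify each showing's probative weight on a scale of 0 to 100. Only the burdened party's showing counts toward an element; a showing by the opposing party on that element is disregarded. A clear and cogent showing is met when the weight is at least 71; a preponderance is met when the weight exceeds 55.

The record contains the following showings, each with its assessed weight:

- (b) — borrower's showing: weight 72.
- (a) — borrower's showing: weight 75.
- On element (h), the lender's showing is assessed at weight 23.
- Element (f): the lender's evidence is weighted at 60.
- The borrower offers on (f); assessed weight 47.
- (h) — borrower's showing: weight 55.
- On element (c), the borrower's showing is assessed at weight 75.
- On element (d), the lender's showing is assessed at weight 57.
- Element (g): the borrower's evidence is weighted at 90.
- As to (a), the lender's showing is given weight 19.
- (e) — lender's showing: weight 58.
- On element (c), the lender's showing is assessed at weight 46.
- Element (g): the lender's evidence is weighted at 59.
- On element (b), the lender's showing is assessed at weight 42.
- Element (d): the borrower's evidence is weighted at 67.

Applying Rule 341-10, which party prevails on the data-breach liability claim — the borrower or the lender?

lender

Stage 1 (borrower, a clear and cogent showing, weight is at least 71): (a) 75 (lender's 19 disregarded) ≥ 71 — meets; (b) 72 (lender's 42 disregarded) ≥ 71 — meets; (c) 75 (lender's 46 disregarded) ≥ 71 — meets.
  The borrower carries Stage 1; the lender now bears the burden.
Stage 2 (lender, a preponderance, weight exceeds 55): (d) 57 (borrower's 67 disregarded) > 55 — meets.
  Stage 2 carried; the burden remains with the lender.
Stage 3 (lender, a preponderance, weight exceeds 55): (e) 58 > 55 — meets; (f) 60 (borrower's 47 disregarded) > 55 — meets.
  Stage 3 carried; the burden remains with the lender.
Stage 4 (lender, a preponderance, weight exceeds 55): (g) 59 (borrower's 90 disregarded) > 55 — meets.
  All elements met. The burden passes to the borrower.
Stage 5 (borrower, a preponderance, weight exceeds 55): (h) 55 (lender's 23 disregarded) ≤ 55 — fails.
  Stage 5 not carried; the borrower fails its burden.
The lender prevails.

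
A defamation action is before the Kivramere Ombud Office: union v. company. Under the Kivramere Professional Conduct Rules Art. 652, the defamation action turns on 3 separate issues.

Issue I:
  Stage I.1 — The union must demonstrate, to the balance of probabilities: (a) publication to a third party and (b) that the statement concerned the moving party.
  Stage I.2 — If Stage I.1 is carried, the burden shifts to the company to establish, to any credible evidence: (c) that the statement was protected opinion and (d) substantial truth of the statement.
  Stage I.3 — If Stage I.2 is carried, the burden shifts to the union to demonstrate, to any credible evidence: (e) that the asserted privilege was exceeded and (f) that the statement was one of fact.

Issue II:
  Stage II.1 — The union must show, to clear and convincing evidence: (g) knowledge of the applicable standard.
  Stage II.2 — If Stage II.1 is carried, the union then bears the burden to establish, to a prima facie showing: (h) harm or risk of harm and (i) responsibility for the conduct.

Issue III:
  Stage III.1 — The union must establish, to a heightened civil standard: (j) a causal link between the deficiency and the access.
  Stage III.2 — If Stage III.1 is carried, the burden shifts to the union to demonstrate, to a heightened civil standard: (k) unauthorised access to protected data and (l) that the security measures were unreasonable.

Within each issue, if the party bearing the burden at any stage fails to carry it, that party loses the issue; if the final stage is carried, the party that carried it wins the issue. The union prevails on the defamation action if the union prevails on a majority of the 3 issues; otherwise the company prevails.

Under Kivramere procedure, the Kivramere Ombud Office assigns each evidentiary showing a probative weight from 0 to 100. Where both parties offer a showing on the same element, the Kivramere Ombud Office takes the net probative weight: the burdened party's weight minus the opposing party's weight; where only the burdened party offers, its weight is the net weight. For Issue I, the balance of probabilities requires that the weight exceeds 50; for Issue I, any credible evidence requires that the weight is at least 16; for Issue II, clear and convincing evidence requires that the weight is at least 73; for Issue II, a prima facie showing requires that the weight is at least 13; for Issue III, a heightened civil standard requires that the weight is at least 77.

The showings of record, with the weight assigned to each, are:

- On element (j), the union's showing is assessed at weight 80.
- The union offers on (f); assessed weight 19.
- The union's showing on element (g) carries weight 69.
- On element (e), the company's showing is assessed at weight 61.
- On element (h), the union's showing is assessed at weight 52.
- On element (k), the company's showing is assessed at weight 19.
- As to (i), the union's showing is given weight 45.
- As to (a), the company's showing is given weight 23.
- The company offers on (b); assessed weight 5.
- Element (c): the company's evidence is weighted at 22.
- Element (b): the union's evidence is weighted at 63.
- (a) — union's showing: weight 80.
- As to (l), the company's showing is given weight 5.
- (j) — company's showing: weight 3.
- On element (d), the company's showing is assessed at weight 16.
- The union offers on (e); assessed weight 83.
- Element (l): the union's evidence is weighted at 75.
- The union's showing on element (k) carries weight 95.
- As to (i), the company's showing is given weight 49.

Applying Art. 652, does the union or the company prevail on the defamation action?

— Issue I —
Stage I.1 — burden on union; standard: the balance of probabilities (weight exceeds 50).
    (a): 80 − 23 = 57 > 50 [met]
    (b): 63 − 5 = 58 > 50 [met]
  All elements met. The burden passes to the company.
Stage I.2 — burden on company; standard: any credible evidence (weight is at least 16).
    (c): 22 ≥ 16 [met]
    (d): 16 ≥ 16 [met]
  Stage I.2 carried; the burden shifts to the union.
Stage I.3 — burden on union; standard: any credible evidence (weight is at least 16).
    (e): 83 − 61 = 22 ≥ 16 [met]
    (f): 19 ≥ 16 [met]
  Stage I.3 carried; the final stage is satisfied.
All stages carried — the union prevails on this issue.
— Issue II —
Stage II.1 (union, clear and convincing evidence, weight is at least 73): (g) 69 < 73 — fails.
  Stage II.1 not carried; the union fails its burden.
The company prevails on this issue.
— Issue III —
Stage III.1 — burden on union; standard: a heightened civil standard (weight is at least 77).
    (j): 80 − 3 = 77 ≥ 77 [met]
  All elements met. The union retains the burden for Stage III.2.
Stage III.2 — burden on union; standard: a heightened civil standard (weight is at least 77).
    (k): 95 − 19 = 76 < 77 [not met]
    (l): 75 − 5 = 70 < 77 [not met]
  Stage III.2 not carried; the union fails its burden.
The company prevails on this issue.
Per-issue: Issue I → union; Issue II → company; Issue III → company. The union must prevail on a majority of issues; overall, the company prevails.

company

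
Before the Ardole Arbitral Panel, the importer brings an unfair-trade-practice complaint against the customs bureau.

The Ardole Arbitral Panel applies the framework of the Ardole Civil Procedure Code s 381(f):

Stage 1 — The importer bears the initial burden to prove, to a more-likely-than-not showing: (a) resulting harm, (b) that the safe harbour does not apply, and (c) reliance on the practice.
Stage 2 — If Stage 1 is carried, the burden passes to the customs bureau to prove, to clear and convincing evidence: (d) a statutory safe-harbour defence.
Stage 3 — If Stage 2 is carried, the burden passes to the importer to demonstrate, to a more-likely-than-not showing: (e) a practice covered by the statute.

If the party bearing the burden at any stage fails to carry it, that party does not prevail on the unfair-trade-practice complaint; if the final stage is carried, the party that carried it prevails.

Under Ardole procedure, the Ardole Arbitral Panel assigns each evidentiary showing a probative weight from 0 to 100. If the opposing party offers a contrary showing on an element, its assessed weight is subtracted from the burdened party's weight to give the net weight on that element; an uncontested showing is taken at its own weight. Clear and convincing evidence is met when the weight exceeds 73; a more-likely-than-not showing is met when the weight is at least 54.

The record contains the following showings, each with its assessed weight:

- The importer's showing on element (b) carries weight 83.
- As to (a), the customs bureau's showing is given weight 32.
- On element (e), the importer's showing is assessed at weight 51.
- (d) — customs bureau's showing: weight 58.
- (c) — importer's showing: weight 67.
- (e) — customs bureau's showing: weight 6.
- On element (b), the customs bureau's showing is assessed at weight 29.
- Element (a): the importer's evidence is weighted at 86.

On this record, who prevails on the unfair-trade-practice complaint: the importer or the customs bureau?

Stage 1 (importer, a more-likely-than-not showing, weight is at least 54): (a) net 86−32=54 ≥ 54 — meets; (b) net 83−29=54 ≥ 54 — meets; (c) 67 ≥ 54 — meets.
  Stage 1 is satisfied; the onus moves to the customs bureau.
Stage 2 (customs bureau, clear and convincing evidence, weight exceeds 73): (d) 58 ≤ 73 — fails.
  Stage 2 not carried; the customs bureau fails its burden.
The importer prevails.

importer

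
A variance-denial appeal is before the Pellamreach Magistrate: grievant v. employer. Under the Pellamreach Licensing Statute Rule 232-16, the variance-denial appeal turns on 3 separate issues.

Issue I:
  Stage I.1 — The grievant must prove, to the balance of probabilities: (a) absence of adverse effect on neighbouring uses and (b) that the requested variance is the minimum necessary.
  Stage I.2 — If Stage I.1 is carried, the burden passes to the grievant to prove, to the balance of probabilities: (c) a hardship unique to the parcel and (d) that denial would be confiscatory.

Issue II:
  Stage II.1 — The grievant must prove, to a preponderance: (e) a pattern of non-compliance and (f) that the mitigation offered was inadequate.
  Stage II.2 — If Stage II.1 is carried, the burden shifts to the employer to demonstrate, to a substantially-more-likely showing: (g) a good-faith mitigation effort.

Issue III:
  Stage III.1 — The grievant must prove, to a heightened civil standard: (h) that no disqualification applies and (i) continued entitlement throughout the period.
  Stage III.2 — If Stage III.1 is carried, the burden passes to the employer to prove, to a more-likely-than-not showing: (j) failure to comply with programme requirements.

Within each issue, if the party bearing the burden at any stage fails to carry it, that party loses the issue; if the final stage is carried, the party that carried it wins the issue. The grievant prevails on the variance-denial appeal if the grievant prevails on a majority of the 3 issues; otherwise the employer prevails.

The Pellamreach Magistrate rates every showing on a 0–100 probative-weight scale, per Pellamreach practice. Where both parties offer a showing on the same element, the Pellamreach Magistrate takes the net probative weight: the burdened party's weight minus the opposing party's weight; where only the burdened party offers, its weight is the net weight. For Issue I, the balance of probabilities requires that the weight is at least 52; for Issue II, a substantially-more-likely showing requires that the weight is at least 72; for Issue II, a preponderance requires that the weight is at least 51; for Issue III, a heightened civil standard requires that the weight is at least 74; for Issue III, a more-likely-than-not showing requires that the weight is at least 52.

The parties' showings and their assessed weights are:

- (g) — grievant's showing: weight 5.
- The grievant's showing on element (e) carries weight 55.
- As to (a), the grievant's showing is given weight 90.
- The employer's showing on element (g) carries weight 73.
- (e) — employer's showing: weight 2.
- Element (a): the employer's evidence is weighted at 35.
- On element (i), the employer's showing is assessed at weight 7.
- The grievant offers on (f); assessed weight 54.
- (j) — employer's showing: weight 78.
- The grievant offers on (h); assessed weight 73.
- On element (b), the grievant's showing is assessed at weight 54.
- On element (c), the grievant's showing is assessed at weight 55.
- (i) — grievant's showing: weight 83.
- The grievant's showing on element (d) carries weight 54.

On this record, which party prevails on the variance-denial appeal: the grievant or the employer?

— Issue I —
Stage I.1 (grievant, the balance of probabilities, weight is at least 52): (a) net 90−35=55 ≥ 52 — meets; (b) 54 ≥ 52 — meets.
  All elements met. The grievant retains the burden for Stage I.2.
Stage I.2 (grievant, the balance of probabilities, weight is at least 52): (c) 55 ≥ 52 — meets; (d) 54 ≥ 52 — meets.
  All elements met at the final stage.
With every stage satisfied, the grievant prevails on this issue.
— Issue II —
At Stage II.1 the grievant must meet a preponderance (weight is at least 51): on (e) the weight is 55 less the opposing 2 gives net 53, ≥ 51, so (e) meets the standard; on (f) the weight is 54, which does reach 51, so (f) meets the standard.
  Stage II.1 carried; the burden shifts to the employer.
At Stage II.2 the employer must meet a substantially-more-likely showing (weight is at least 72): on (g) the weight is 73 less the opposing 5 gives net 68, < 72, so (g) does not meet the standard.
  Stage II.2 not carried; the employer fails its burden.
So the grievant prevails on this issue.
— Issue III —
Stage III.1 (grievant, a heightened civil standard, weight is at least 74): (h) 73 < 74 — fails; (i) net 83−7=76 ≥ 74 — meets.
  The grievant does not carry Stage III.1.
The employer prevails on this issue.
Per-issue: Issue I → grievant; Issue II → grievant; Issue III → employer. The grievant must prevail on a majority of issues; overall, the grievant prevails.

grievant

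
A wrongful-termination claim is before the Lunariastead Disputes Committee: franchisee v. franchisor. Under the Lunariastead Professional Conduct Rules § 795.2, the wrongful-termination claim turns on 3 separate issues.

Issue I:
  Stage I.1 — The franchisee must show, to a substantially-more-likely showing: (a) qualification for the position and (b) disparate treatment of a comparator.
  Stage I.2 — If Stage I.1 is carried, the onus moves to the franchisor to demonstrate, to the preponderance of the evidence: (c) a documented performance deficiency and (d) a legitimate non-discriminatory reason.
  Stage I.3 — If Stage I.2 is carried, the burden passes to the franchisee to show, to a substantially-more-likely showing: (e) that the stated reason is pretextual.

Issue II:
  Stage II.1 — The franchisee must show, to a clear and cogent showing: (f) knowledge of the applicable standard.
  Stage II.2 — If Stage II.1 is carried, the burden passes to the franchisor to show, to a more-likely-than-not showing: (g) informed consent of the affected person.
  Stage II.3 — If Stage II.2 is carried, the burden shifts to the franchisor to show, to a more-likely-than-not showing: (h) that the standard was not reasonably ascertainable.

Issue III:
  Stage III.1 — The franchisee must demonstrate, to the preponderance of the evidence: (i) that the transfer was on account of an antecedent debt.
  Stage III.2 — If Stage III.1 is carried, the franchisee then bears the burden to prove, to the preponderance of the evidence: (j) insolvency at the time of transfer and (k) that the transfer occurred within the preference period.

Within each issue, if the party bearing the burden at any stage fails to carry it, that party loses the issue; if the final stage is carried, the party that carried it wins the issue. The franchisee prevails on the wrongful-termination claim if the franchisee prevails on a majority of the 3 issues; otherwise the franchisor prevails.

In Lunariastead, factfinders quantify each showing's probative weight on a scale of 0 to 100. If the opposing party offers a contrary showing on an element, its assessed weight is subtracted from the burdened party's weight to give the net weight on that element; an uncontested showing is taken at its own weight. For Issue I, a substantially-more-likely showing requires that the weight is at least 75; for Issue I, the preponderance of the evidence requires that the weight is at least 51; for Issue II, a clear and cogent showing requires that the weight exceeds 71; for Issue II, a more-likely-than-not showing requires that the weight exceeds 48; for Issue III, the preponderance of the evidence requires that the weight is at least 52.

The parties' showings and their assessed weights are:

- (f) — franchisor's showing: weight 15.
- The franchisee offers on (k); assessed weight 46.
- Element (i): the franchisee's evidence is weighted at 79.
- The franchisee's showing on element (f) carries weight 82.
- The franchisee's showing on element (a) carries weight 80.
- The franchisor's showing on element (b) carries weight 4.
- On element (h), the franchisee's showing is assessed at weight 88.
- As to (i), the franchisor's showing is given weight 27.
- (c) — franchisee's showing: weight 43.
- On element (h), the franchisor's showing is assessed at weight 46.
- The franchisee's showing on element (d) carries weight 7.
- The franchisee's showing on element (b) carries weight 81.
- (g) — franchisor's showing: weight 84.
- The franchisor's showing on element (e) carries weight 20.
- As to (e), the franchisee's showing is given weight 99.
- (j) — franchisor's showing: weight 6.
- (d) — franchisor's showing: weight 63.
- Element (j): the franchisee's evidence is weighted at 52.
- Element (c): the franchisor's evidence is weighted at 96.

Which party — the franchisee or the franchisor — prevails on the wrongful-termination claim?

franchisor

— Issue I —
At Stage I.1 the franchisee must meet a substantially-more-likely showing (weight is at least 75): on (a) the weight is 80, which does reach 75, so (a) meets the standard; on (b) the weight is 81 less the opposing 4 gives net 77, ≥ 75, so (b) meets the standard.
  Stage I.1 is satisfied; the onus moves to the franchisor.
At Stage I.2 the franchisor must meet the preponderance of the evidence (weight is at least 51): on (c) the weight is 96 less the opposing 43 gives net 53, ≥ 51, so (c) meets the standard; on (d) the weight is 63 less the opposing 7 gives net 56, ≥ 51, so (d) meets the standard.
  Stage I.2 is satisfied; the onus moves to the franchisee.
At Stage I.3 the franchisee must meet a substantially-more-likely showing (weight is at least 75): on (e) the weight is 99 less the opposing 20 gives net 79, ≥ 75, so (e) meets the standard.
  All elements met at the final stage.
With every stage satisfied, the franchisee prevails on this issue.
— Issue II —
At Stage II.1 the franchisee must meet a clear and cogent showing (weight exceeds 71): on (f) the weight is 82 less the opposing 15 gives net 67, ≤ 71, so (f) does not meet the standard.
  Stage II.1 not carried; the franchisee fails its burden.
The analysis ends at Stage II.1; the franchisor prevails on this issue.
— Issue III —
Stage III.1 (franchisee, the preponderance of the evidence, weight is at least 52): (i) net 79−27=52 ≥ 52 — meets.
  All elements met. The franchisee retains the burden for Stage III.2.
Stage III.2 (franchisee, the preponderance of the evidence, weight is at least 52): (j) net 52−6=46 < 52 — fails; (k) 46 < 52 — fails.
  Not every element is met, so the franchisee fails to carry Stage III.2.
So the franchisor prevails on this issue.
Per-issue: Issue I → franchisee; Issue II → franchisor; Issue III → franchisor. The franchisee must prevail on a majority of issues; overall, the franchisor prevails.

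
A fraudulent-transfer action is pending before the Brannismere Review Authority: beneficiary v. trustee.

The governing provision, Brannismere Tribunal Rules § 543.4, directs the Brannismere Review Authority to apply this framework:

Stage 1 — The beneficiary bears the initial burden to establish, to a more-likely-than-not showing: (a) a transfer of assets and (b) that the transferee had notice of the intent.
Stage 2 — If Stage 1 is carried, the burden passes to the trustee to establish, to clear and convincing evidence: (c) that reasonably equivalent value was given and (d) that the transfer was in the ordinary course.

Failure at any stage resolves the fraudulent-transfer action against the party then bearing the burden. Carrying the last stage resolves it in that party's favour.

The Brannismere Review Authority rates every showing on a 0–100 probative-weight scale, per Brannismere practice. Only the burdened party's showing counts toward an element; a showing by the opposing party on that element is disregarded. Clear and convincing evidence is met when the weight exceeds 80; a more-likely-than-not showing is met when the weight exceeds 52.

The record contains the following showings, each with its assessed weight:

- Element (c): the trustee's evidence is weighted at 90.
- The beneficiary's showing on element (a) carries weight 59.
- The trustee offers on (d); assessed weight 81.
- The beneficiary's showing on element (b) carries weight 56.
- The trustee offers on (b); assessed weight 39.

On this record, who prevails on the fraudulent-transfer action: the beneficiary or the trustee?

Stage 1 — burden on beneficiary; standard: a more-likely-than-not showing (weight exceeds 52).
    (a): 59 > 52 [met]
    (b): 56 (trustee's 39 disregarded) > 52 [met]
  Stage 1 is satisfied; the onus moves to the trustee.
Stage 2 — burden on trustee; standard: clear and convincing evidence (weight exceeds 80).
    (c): 90 > 80 [met]
    (d): 81 > 80 [met]
  Stage 2 carried; the final stage is satisfied.
Every stage carried; the trustee prevails.

trustee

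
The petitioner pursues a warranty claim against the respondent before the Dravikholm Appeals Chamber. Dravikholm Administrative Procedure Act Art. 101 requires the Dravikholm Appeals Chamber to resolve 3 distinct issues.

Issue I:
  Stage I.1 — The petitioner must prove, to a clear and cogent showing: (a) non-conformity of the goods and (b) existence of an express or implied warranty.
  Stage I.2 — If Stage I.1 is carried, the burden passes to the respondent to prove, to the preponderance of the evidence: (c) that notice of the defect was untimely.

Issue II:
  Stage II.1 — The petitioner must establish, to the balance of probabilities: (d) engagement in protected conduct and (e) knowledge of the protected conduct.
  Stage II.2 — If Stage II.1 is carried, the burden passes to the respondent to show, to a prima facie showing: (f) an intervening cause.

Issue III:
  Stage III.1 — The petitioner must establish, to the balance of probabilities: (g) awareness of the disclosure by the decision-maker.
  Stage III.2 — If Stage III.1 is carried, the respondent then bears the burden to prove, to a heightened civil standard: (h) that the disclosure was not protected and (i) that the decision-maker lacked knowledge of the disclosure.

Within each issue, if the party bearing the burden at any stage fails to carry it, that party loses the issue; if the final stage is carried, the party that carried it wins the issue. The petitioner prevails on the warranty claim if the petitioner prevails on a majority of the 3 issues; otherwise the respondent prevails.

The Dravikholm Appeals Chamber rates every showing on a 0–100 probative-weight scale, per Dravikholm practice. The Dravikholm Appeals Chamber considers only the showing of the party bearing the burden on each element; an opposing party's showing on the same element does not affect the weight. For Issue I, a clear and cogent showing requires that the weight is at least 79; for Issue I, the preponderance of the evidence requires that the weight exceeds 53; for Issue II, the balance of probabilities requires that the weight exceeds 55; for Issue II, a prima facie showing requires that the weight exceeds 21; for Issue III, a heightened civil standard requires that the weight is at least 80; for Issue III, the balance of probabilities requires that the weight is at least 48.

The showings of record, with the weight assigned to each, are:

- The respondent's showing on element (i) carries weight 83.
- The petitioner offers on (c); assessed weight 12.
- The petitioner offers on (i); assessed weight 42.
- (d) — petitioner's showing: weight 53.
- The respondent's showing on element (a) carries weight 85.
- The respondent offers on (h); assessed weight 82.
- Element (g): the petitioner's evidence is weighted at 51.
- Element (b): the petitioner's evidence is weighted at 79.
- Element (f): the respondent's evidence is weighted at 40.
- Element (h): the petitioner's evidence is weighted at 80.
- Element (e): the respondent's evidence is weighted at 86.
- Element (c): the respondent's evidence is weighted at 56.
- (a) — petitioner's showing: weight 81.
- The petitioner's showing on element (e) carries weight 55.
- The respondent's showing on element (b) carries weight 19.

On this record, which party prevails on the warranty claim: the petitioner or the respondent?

— Issue I —
At Stage I.1 the petitioner must meet a clear and cogent showing (weight is at least 79): on (a) the weight is 81 (the respondent's 85 is given no effect), ≥ 79, so (a) meets the standard; on (b) the weight is 79 (the respondent's 19 is given no effect), which does reach 79, so (b) meets the standard.
  All elements met. The burden passes to the respondent.
At Stage I.2 the respondent must meet the preponderance of the evidence (weight exceeds 53): on (c) the weight is 56 (the petitioner's 12 is given no effect), > 53, so (c) meets the standard.
  The respondent carries the last stage.
All stages carried — the respondent prevails on this issue.
— Issue II —
At Stage II.1 the petitioner must meet the balance of probabilities (weight exceeds 55): on (d) the weight is 53, which does not exceed 55, so (d) does not meet the standard; on (e) the weight is 55 (the respondent's 86 is given no effect), ≤ 55, so (e) does not meet the standard.
  The petitioner does not carry Stage II.1.
The analysis ends at Stage II.1; the respondent prevails on this issue.
— Issue III —
At Stage III.1 the petitioner must meet the balance of probabilities (weight is at least 48): on (g) the weight is 51, which does reach 48, so (g) meets the standard.
  The petitioner carries Stage III.1; the respondent now bears the burden.
At Stage III.2 the respondent must meet a heightened civil standard (weight is at least 80): on (h) the weight is 82 (the petitioner's 80 is given no effect), ≥ 80, so (h) meets the standard; on (i) the weight is 83 (the petitioner's 42 is given no effect), ≥ 80, so (i) meets the standard.
  The respondent carries the last stage.
With every stage satisfied, the respondent prevails on this issue.
Per-issue: Issue I → respondent; Issue II → respondent; Issue III → respondent. The petitioner must prevail on a majority of issues; overall, the respondent prevails.

respondent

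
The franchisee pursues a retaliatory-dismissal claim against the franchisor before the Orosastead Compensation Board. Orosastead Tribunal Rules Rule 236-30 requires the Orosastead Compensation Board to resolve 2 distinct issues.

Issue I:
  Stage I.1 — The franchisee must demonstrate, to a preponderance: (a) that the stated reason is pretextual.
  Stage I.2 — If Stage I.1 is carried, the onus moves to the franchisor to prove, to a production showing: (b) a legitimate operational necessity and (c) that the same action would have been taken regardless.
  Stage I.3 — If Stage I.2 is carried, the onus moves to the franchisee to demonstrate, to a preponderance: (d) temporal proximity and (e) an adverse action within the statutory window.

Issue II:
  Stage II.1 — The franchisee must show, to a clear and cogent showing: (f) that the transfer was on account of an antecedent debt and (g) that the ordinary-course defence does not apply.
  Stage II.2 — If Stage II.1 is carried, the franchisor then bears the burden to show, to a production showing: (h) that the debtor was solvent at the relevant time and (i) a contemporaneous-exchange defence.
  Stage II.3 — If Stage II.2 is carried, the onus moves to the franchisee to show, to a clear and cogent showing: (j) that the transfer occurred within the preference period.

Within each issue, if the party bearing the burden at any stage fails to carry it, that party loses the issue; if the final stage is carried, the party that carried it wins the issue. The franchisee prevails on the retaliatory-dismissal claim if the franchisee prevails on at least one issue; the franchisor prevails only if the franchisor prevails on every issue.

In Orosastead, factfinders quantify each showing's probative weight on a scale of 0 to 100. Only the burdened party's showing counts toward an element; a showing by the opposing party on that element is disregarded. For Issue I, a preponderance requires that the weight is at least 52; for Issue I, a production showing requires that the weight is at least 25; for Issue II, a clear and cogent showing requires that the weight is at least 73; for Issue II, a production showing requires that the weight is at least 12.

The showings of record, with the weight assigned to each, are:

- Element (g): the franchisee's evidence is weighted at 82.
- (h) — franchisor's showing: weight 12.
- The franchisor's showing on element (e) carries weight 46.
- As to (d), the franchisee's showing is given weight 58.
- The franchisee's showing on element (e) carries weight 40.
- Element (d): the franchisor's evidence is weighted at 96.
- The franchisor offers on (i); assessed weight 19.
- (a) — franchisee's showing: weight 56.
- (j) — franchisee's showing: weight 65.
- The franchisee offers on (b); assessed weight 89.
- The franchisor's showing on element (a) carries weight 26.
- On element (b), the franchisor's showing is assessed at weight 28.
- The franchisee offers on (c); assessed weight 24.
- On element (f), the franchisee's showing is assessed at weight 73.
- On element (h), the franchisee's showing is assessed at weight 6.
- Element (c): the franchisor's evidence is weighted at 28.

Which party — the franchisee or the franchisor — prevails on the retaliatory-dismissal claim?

— Issue I —
Stage I.1 (franchisee, a preponderance, weight is at least 52): (a) 56 (franchisor's 26 disregarded) ≥ 52 — meets.
  Stage I.1 is satisfied; the onus moves to the franchisor.
Stage I.2 (franchisor, a production showing, weight is at least 25): (b) 28 (franchisee's 89 disregarded) ≥ 25 — meets; (c) 28 (franchisee's 24 disregarded) ≥ 25 — meets.
  Stage I.2 is satisfied; the onus moves to the franchisee.
Stage I.3 (franchisee, a preponderance, weight is at least 52): (d) 58 (franchisor's 96 disregarded) ≥ 52 — meets; (e) 40 (franchisor's 46 disregarded) < 52 — fails.
  Not every element is met, so the franchisee fails to carry Stage I.3.
The franchisor prevails on this issue.
— Issue II —
Stage II.1 — burden on franchisee; standard: a clear and cogent showing (weight is at least 73).
    (f): 73 ≥ 73 [met]
    (g): 82 ≥ 73 [met]
  Stage II.1 is satisfied; the onus moves to the franchisor.
Stage II.2 — burden on franchisor; standard: a production showing (weight is at least 12).
    (h): 12 (franchisee's 6 disregarded) ≥ 12 [met]
    (i): 19 ≥ 12 [met]
  All elements met. The burden passes to the franchisee.
Stage II.3 — burden on franchisee; standard: a clear and cogent showing (weight is at least 73).
    (j): 65 < 73 [not met]
  Stage II.3 not carried; the franchisee fails its burden.
So the franchisor prevails on this issue.
Per-issue: Issue I → franchisor; Issue II → franchisor. The franchisee must prevail on at least one issue; overall, the franchisor prevails.

franchisor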